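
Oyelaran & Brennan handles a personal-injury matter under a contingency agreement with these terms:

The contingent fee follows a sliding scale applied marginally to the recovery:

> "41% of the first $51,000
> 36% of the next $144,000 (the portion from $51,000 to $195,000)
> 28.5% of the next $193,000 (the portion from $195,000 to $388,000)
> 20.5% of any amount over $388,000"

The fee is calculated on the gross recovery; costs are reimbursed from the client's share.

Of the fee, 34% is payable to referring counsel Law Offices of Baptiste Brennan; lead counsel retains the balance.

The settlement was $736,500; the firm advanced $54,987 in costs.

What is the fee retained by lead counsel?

Fee base is the gross recovery, $736,500; costs are reimbursed separately.
First $51,000 at 41% = $20,910.00
Next $144,000 at 36% = $51,840.00
Next $193,000 at 28.5% = $55,005.00
Remaining $348,500 at 20.5% = $71,442.50
Fee: $20,910.00 + $51,840.00 + $55,005.00 + $71,442.50 = $199,197.50
Referral share: 34% of $199,197.50 = $67,727.15; lead counsel retains $199,197.50 − $67,727.15 = $131,470.35.

$131,470.35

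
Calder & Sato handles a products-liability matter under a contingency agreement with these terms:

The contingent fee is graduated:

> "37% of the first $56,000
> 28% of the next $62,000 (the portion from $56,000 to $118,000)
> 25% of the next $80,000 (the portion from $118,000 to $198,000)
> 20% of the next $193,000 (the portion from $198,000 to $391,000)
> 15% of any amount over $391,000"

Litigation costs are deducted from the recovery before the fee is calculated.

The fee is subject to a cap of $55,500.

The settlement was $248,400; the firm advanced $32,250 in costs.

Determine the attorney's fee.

Fee base (net of costs): $248,400 − $32,250 = $216,150
First $56,000 at 37% = $20,720.00
Next $62,000 at 28% = $17,360.00
Next $80,000 at 25% = $20,000.00
Remaining $18,150 at 20% = $3,630.00
Fee: $20,720.00 + $17,360.00 + $20,000.00 + $3,630.00 = $61,710.00
$61,710.00 exceeds the $55,500 cap, so the fee is capped at $55,500.00.

$55,500.00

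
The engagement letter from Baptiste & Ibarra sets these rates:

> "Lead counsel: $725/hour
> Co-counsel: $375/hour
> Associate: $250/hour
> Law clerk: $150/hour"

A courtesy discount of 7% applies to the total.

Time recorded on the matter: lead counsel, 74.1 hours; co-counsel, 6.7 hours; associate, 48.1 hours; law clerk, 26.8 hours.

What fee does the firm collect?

$67,220.40

Lead counsel: 74.1 × $725 = $53,722.50
Co-counsel: 6.7 × $375 = $2,512.50
Associate: 48.1 × $250 = $12,025.00
Law clerk: 26.8 × $150 = $4,020.00
Subtotal: $72,280.00
Less 7% discount: −$5,059.60
Total: $72,280.00 − $5,059.60 = $67,220.40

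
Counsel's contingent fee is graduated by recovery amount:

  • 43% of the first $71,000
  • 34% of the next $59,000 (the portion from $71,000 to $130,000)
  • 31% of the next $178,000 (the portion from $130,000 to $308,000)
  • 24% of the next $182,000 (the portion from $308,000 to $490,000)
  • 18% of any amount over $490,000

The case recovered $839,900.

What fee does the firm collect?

First $71,000 at 43% = $30,530.00
Next $59,000 at 34% = $20,060.00
Next $178,000 at 31% = $55,180.00
Next $182,000 at 24% = $43,680.00
Remaining $349,900 at 18% = $62,982.00
Fee: $30,530.00 + $20,060.00 + $55,180.00 + $43,680.00 + $62,982.00 = $212,432.00

$212,432.00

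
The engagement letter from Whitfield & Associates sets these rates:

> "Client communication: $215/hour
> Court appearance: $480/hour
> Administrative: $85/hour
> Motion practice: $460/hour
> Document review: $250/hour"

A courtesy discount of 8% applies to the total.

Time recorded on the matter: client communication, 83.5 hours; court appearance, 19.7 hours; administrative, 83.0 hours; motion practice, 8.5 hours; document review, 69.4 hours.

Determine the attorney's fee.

Client communication: 83.5 × $215 = $17,952.50
Court appearance: 19.7 × $480 = $9,456.00
Administrative: 83.0 × $85 = $7,055.00
Motion practice: 8.5 × $460 = $3,910.00
Document review: 69.4 × $250 = $17,350.00
Subtotal: $55,723.50
Less 8% discount: −$4,457.88
Total: $55,723.50 − $4,457.88 = $51,265.62

$51,265.62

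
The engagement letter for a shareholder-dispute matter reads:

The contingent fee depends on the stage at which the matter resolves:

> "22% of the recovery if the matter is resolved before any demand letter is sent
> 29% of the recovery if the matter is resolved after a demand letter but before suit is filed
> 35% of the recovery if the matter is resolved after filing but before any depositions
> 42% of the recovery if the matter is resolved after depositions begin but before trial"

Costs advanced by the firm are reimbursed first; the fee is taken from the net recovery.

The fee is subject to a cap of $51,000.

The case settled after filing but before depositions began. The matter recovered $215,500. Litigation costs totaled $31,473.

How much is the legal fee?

Fee base (net of costs): $215,500 − $31,473 = $184,027
The matter settled after filing but before depositions began, so the 35% rate applies.
$184,027 × 35% = $64,409.45
$64,409.45 exceeds the $51,000 cap, so the fee is capped at $51,000.00.

$51,000.00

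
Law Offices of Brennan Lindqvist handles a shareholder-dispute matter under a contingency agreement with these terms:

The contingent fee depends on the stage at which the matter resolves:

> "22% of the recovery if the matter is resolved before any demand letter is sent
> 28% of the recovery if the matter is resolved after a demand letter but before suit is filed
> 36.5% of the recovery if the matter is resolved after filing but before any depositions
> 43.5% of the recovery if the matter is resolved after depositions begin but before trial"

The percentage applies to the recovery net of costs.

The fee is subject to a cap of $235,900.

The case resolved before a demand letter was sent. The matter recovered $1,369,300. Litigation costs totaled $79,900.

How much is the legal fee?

$235,900.00

Fee base (net of costs): $1,369,300 − $79,900 = $1,289,400
The matter resolved before a demand letter was sent, so the 22% rate applies.
$1,289,400 × 22% = $283,668.00
$283,668.00 exceeds the $235,900 cap, so the fee is capped at $235,900.00.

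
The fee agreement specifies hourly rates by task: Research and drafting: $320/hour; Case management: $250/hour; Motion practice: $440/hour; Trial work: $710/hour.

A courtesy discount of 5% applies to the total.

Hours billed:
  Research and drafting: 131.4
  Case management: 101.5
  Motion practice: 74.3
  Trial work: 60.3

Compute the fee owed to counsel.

$135,781.60

Research and drafting: 131.4 × $320 = $42,048.00
Case management: 101.5 × $250 = $25,375.00
Motion practice: 74.3 × $440 = $32,692.00
Trial work: 60.3 × $710 = $42,813.00
Subtotal: $142,928.00
Less 5% discount: −$7,146.40
Total: $142,928.00 − $7,146.40 = $135,781.60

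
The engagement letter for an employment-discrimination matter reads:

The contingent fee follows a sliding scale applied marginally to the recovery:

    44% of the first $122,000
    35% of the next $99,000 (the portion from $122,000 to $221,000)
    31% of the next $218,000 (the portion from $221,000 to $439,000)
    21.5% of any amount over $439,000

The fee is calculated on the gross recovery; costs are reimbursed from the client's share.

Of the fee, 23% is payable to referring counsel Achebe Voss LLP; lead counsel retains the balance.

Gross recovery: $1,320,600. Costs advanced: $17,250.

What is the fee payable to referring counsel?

$79,454.42

Fee base is the gross recovery, $1,320,600; costs are reimbursed separately.
First $122,000 at 44% = $53,680.00
Next $99,000 at 35% = $34,650.00
Next $218,000 at 31% = $67,580.00
Remaining $881,600 at 21.5% = $189,544.00
Fee: $53,680.00 + $34,650.00 + $67,580.00 + $189,544.00 = $345,454.00
Referral share: 23% of $345,454.00 = $79,454.42; lead counsel retains $345,454.00 − $79,454.42 = $265,999.58.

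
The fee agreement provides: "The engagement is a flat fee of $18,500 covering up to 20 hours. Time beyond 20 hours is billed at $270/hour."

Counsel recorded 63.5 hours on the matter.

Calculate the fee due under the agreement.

$30,245.00

Flat fee: $18,500.00
Excess hours: 63.5 − 20 = 43.5
Overrun: 43.5 × $270 = $11,745.00
Total: $18,500.00 + $11,745.00 = $30,245.00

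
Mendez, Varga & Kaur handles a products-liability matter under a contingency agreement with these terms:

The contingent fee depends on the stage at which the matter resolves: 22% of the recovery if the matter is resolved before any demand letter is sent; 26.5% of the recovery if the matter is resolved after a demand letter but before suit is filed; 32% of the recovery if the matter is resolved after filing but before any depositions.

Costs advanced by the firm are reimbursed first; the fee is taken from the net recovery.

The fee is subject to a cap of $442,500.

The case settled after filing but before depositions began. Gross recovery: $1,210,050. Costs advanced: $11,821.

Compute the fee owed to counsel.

Fee base (net of costs): $1,210,050 − $11,821 = $1,198,229
The matter settled after filing but before depositions began, so the 32% rate applies.
$1,198,229 × 32% = $383,433.28
$383,433.28 is under the $442,500 cap.

$383,433.28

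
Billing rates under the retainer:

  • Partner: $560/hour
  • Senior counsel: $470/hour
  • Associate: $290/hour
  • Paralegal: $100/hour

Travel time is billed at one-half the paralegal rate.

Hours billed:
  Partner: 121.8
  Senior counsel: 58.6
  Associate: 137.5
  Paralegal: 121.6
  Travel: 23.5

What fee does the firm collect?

$148,960.00

Partner: 121.8 × $560 = $68,208.00
Senior counsel: 58.6 × $470 = $27,542.00
Associate: 137.5 × $290 = $39,875.00
Paralegal: 121.6 × $100 = $12,160.00
Subtotal: $68,208.00 + $27,542.00 + $39,875.00 + $12,160.00 = $147,785.00
Travel: 23.5 × ($100 ÷ 2) = 23.5 × $50.00 = $1,175.00
Total: $147,785.00 + $1,175.00 = $148,960.00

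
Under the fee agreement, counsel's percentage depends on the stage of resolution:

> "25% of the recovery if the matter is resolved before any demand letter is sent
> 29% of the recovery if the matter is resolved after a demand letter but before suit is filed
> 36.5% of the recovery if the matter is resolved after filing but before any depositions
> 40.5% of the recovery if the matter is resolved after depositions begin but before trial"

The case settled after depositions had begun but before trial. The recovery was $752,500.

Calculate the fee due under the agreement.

$304,762.50

The matter settled after depositions had begun but before trial, so the 40.5% rate applies.
$752,500 × 40.5% = $304,762.50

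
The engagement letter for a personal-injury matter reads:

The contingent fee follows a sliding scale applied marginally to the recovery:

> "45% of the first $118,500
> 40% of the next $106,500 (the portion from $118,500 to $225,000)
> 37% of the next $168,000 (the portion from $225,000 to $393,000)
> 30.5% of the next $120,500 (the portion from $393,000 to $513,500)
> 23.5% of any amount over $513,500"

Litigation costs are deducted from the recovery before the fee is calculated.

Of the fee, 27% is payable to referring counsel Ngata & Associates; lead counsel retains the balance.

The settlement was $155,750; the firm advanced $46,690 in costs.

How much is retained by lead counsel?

Fee base (net of costs): $155,750 − $46,690 = $109,060
First $109,060 at 45% = $49,077.00
Referral share: 27% of $49,077.00 = $13,250.79; lead counsel retains $49,077.00 − $13,250.79 = $35,826.21.

$35,826.21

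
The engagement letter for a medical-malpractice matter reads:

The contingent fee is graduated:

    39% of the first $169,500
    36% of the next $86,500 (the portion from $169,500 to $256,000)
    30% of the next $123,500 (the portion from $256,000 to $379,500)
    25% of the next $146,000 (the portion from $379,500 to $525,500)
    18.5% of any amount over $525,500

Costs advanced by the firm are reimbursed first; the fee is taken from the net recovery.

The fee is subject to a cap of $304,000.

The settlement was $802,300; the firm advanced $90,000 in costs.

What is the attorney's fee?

$205,353.00

Fee base (net of costs): $802,300 − $90,000 = $712,300
First $169,500 at 39% = $66,105.00
Next $86,500 at 36% = $31,140.00
Next $123,500 at 30% = $37,050.00
Next $146,000 at 25% = $36,500.00
Remaining $186,800 at 18.5% = $34,558.00
Fee: $66,105.00 + $31,140.00 + $37,050.00 + $36,500.00 + $34,558.00 = $205,353.00
$205,353.00 is under the $304,000 cap.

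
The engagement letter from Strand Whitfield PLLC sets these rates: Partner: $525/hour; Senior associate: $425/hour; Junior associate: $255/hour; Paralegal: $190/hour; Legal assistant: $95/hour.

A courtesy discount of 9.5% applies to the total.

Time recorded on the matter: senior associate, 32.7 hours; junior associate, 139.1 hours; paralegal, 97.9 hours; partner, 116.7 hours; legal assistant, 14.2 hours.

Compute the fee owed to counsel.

Partner: 116.7 × $525 = $61,267.50
Senior associate: 32.7 × $425 = $13,897.50
Junior associate: 139.1 × $255 = $35,470.50
Paralegal: 97.9 × $190 = $18,601.00
Legal assistant: 14.2 × $95 = $1,349.00
Subtotal: $130,585.50
Less 9.5% discount: −$12,405.62
Total: $130,585.50 − $12,405.62 = $118,179.88

$118,179.88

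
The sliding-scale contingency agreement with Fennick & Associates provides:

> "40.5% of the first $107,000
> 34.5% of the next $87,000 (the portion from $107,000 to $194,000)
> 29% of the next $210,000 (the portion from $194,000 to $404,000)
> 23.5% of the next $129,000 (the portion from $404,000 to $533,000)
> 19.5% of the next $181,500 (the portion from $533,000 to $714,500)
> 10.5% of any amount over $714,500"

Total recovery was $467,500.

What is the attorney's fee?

First $107,000 at 40.5% = $43,335.00
Next $87,000 at 34.5% = $30,015.00
Next $210,000 at 29% = $60,900.00
Remaining $63,500 at 23.5% = $14,922.50
Fee: $43,335.00 + $30,015.00 + $60,900.00 + $14,922.50 = $149,172.50

$149,172.50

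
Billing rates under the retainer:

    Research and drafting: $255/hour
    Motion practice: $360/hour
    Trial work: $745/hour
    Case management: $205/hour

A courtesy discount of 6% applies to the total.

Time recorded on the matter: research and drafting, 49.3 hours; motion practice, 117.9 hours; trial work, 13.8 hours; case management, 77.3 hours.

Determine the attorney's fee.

$76,274.42

Research and drafting: 49.3 × $255 = $12,571.50
Motion practice: 117.9 × $360 = $42,444.00
Trial work: 13.8 × $745 = $10,281.00
Case management: 77.3 × $205 = $15,846.50
Subtotal: $81,143.00
Less 6% discount: −$4,868.58
Total: $81,143.00 − $4,868.58 = $76,274.42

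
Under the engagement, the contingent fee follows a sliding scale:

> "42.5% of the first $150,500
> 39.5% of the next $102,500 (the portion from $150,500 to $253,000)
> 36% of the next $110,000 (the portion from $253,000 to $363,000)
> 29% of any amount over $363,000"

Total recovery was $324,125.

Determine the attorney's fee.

$130,055.00

First $150,500 at 42.5% = $63,962.50
Next $102,500 at 39.5% = $40,487.50
Remaining $71,125 at 36% = $25,605.00
Fee: $63,962.50 + $40,487.50 + $25,605.00 = $130,055.00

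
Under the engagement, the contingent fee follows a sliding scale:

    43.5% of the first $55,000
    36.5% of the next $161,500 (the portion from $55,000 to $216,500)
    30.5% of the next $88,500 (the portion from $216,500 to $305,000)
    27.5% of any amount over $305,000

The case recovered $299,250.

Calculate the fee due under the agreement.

$108,111.25

First $55,000 at 43.5% = $23,925.00
Next $161,500 at 36.5% = $58,947.50
Remaining $82,750 at 30.5% = $25,238.75
Fee: $23,925.00 + $58,947.50 + $25,238.75 = $108,111.25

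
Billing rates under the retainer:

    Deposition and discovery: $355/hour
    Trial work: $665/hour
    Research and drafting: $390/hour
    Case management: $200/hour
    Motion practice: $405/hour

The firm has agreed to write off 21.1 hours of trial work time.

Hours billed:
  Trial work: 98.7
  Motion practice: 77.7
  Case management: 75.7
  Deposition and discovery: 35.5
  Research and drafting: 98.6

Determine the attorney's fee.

$149,269.00

Deposition and discovery: 35.5 × $355 = $12,602.50
Trial work: 98.7 × $665 = $65,635.50
Research and drafting: 98.6 × $390 = $38,454.00
Case management: 75.7 × $200 = $15,140.00
Motion practice: 77.7 × $405 = $31,468.50
Subtotal: $163,300.50
Write-off: 21.1 × $665 = $14,031.50
Total: $163,300.50 − $14,031.50 = $149,269.00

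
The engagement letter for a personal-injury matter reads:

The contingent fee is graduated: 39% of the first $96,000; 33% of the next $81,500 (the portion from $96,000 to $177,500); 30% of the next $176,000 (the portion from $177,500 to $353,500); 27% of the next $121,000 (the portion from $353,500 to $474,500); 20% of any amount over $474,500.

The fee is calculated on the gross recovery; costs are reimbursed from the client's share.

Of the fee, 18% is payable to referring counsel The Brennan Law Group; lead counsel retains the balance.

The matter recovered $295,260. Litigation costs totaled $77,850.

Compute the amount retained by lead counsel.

$81,723.66

Fee base is the gross recovery, $295,260; costs are reimbursed separately.
First $96,000 at 39% = $37,440.00
Next $81,500 at 33% = $26,895.00
Remaining $117,760 at 30% = $35,328.00
Fee: $37,440.00 + $26,895.00 + $35,328.00 = $99,663.00
Referral share: 18% of $99,663.00 = $17,939.34; lead counsel retains $99,663.00 − $17,939.34 = $81,723.66.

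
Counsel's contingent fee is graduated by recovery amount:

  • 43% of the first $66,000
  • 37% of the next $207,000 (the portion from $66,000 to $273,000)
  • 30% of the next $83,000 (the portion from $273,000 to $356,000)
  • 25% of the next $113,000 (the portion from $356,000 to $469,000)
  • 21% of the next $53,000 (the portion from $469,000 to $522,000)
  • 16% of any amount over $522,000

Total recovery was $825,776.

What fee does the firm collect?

$217,854.16

First $66,000 at 43% = $28,380.00
Next $207,000 at 37% = $76,590.00
Next $83,000 at 30% = $24,900.00
Next $113,000 at 25% = $28,250.00
Next $53,000 at 21% = $11,130.00
Remaining $303,776 at 16% = $48,604.16
Fee: $28,380.00 + $76,590.00 + $24,900.00 + $28,250.00 + $11,130.00 + $48,604.16 = $217,854.16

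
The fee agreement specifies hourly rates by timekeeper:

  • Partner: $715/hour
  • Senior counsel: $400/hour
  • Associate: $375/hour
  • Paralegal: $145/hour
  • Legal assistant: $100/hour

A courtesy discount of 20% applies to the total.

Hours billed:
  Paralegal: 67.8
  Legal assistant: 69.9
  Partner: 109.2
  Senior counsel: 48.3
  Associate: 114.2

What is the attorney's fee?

$125,635.20

Partner: 109.2 × $715 = $78,078.00
Senior counsel: 48.3 × $400 = $19,320.00
Associate: 114.2 × $375 = $42,825.00
Paralegal: 67.8 × $145 = $9,831.00
Legal assistant: 69.9 × $100 = $6,990.00
Subtotal: $157,044.00
Less 20% discount: −$31,408.80
Total: $157,044.00 − $31,408.80 = $125,635.20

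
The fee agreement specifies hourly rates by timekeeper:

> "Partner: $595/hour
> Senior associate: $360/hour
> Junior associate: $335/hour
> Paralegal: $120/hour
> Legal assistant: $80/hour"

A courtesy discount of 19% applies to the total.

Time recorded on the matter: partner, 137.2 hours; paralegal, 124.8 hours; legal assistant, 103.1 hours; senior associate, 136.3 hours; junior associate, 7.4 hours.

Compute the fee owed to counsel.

$126,688.05

Partner: 137.2 × $595 = $81,634.00
Senior associate: 136.3 × $360 = $49,068.00
Junior associate: 7.4 × $335 = $2,479.00
Paralegal: 124.8 × $120 = $14,976.00
Legal assistant: 103.1 × $80 = $8,248.00
Subtotal: $156,405.00
Less 19% discount: −$29,716.95
Total: $156,405.00 − $29,716.95 = $126,688.05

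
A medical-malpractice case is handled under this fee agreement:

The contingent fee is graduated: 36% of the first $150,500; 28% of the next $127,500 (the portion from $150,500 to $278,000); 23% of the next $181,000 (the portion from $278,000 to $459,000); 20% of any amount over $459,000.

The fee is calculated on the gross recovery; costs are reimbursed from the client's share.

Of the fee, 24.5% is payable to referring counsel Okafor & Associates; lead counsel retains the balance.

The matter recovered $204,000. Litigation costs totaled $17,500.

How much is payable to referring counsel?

$16,944.20

Fee base is the gross recovery, $204,000; costs are reimbursed separately.
First $150,500 at 36% = $54,180.00
Remaining $53,500 at 28% = $14,980.00
Fee: $54,180.00 + $14,980.00 = $69,160.00
Referral share: 24.5% of $69,160.00 = $16,944.20; lead counsel retains $69,160.00 − $16,944.20 = $52,215.80.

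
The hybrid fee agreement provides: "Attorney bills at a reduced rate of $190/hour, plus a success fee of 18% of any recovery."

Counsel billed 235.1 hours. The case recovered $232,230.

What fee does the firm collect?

$86,470.40

Hourly: 235.1 × $190 = $44,669.00
Success fee: 18% of $232,230 = $41,801.40
Total: $44,669.00 + $41,801.40 = $86,470.40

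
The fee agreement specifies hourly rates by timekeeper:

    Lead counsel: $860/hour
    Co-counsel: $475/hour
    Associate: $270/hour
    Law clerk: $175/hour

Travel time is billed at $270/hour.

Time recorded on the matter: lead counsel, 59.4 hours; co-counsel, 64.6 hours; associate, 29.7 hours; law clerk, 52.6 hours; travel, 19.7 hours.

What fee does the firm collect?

$104,312.00

Lead counsel: 59.4 × $860 = $51,084.00
Co-counsel: 64.6 × $475 = $30,685.00
Associate: 29.7 × $270 = $8,019.00
Law clerk: 52.6 × $175 = $9,205.00
Subtotal: $51,084.00 + $30,685.00 + $8,019.00 + $9,205.00 = $98,993.00
Travel: 19.7 × $270 = $5,319.00
Total: $98,993.00 + $5,319.00 = $104,312.00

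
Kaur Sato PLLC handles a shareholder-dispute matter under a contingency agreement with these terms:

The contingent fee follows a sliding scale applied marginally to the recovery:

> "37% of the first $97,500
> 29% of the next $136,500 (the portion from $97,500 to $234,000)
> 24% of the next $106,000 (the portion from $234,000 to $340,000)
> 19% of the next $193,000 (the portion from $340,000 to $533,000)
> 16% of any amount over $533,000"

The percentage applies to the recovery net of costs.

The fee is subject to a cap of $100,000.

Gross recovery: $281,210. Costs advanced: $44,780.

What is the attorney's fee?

$76,243.20

Fee base (net of costs): $281,210 − $44,780 = $236,430
First $97,500 at 37% = $36,075.00
Next $136,500 at 29% = $39,585.00
Remaining $2,430 at 24% = $583.20
Fee: $36,075.00 + $39,585.00 + $583.20 = $76,243.20
$76,243.20 is under the $100,000 cap.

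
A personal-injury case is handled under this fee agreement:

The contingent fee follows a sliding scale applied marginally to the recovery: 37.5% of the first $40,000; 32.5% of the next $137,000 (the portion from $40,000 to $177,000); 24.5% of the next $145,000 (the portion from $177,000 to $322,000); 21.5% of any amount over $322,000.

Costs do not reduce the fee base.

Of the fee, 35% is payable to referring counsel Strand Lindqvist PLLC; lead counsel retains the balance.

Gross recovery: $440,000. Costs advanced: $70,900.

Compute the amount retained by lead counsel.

Fee base is the gross recovery, $440,000; costs are reimbursed separately.
First $40,000 at 37.5% = $15,000.00
Next $137,000 at 32.5% = $44,525.00
Next $145,000 at 24.5% = $35,525.00
Remaining $118,000 at 21.5% = $25,370.00
Fee: $15,000.00 + $44,525.00 + $35,525.00 + $25,370.00 = $120,420.00
Referral share: 35% of $120,420.00 = $42,147.00; lead counsel retains $120,420.00 − $42,147.00 = $78,273.00.

$78,273.00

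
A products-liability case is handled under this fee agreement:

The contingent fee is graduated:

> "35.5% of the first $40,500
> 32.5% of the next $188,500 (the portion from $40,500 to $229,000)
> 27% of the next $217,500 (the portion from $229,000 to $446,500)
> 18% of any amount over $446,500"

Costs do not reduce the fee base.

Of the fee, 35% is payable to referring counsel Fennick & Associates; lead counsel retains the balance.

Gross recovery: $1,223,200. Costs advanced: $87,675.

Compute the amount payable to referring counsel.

Fee base is the gross recovery, $1,223,200; costs are reimbursed separately.
First $40,500 at 35.5% = $14,377.50
Next $188,500 at 32.5% = $61,262.50
Next $217,500 at 27% = $58,725.00
Remaining $776,700 at 18% = $139,806.00
Fee: $14,377.50 + $61,262.50 + $58,725.00 + $139,806.00 = $274,171.00
Referral share: 35% of $274,171.00 = $95,959.85; lead counsel retains $274,171.00 − $95,959.85 = $178,211.15.

$95,959.85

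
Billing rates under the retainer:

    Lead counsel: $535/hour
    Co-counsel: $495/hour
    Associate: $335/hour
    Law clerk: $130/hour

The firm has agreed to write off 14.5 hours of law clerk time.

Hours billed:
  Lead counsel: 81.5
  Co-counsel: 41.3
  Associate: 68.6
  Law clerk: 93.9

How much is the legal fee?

Lead counsel: 81.5 × $535 = $43,602.50
Co-counsel: 41.3 × $495 = $20,443.50
Associate: 68.6 × $335 = $22,981.00
Law clerk: 93.9 × $130 = $12,207.00
Subtotal: $99,234.00
Write-off: 14.5 × $130 = $1,885.00
Total: $99,234.00 − $1,885.00 = $97,349.00

$97,349.00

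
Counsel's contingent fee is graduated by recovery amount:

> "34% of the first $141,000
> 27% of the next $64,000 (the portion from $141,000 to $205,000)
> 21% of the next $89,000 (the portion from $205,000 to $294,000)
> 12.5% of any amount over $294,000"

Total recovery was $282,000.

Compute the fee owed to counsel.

$81,390.00

First $141,000 at 34% = $47,940.00
Next $64,000 at 27% = $17,280.00
Remaining $77,000 at 21% = $16,170.00
Fee: $47,940.00 + $17,280.00 + $16,170.00 = $81,390.00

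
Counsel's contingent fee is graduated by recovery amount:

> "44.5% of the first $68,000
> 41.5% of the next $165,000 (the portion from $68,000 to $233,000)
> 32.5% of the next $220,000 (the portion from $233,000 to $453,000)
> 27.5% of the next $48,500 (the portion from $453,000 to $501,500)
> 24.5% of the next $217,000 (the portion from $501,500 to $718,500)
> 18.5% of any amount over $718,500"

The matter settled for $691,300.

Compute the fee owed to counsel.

First $68,000 at 44.5% = $30,260.00
Next $165,000 at 41.5% = $68,475.00
Next $220,000 at 32.5% = $71,500.00
Next $48,500 at 27.5% = $13,337.50
Remaining $189,800 at 24.5% = $46,501.00
Fee: $30,260.00 + $68,475.00 + $71,500.00 + $13,337.50 + $46,501.00 = $230,073.50

$230,073.50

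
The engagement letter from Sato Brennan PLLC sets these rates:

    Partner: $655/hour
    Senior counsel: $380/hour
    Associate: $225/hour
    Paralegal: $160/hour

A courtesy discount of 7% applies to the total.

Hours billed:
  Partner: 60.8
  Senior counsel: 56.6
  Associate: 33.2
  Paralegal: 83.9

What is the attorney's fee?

Partner: 60.8 × $655 = $39,824.00
Senior counsel: 56.6 × $380 = $21,508.00
Associate: 33.2 × $225 = $7,470.00
Paralegal: 83.9 × $160 = $13,424.00
Subtotal: $82,226.00
Less 7% discount: −$5,755.82
Total: $82,226.00 − $5,755.82 = $76,470.18

$76,470.18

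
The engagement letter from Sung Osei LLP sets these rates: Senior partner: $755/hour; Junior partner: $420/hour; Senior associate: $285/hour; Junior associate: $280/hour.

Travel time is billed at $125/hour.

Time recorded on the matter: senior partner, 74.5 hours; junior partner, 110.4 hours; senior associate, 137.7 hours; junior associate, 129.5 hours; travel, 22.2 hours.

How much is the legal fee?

Senior partner: 74.5 × $755 = $56,247.50
Junior partner: 110.4 × $420 = $46,368.00
Senior associate: 137.7 × $285 = $39,244.50
Junior associate: 129.5 × $280 = $36,260.00
Subtotal: $56,247.50 + $46,368.00 + $39,244.50 + $36,260.00 = $178,120.00
Travel: 22.2 × $125 = $2,775.00
Total: $178,120.00 + $2,775.00 = $180,895.00

$180,895.00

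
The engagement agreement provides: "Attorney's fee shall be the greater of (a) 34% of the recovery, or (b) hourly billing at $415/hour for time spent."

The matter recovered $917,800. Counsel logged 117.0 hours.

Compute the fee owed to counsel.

$312,052.00

(a) 34% of $917,800 = $312,052.00
(b) 117.0 × $415 = $48,555.00
The greater is (a): $312,052.00.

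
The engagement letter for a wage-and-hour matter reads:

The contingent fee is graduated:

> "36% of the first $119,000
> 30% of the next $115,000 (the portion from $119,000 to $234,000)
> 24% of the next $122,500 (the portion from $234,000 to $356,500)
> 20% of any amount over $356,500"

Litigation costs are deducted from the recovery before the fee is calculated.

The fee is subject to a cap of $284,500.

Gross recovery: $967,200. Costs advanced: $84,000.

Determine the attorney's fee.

$212,080.00

Fee base (net of costs): $967,200 − $84,000 = $883,200
First $119,000 at 36% = $42,840.00
Next $115,000 at 30% = $34,500.00
Next $122,500 at 24% = $29,400.00
Remaining $526,700 at 20% = $105,340.00
Fee: $42,840.00 + $34,500.00 + $29,400.00 + $105,340.00 = $212,080.00
$212,080.00 is under the $284,500 cap.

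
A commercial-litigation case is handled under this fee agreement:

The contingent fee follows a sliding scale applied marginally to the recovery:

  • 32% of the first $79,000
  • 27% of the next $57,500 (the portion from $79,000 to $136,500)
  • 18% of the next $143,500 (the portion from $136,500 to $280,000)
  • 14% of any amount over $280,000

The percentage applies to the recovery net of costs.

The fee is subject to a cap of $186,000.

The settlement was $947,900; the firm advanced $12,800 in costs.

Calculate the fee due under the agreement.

Fee base (net of costs): $947,900 − $12,800 = $935,100
First $79,000 at 32% = $25,280.00
Next $57,500 at 27% = $15,525.00
Next $143,500 at 18% = $25,830.00
Remaining $655,100 at 14% = $91,714.00
Fee: $25,280.00 + $15,525.00 + $25,830.00 + $91,714.00 = $158,349.00
$158,349.00 is under the $186,000 cap.

$158,349.00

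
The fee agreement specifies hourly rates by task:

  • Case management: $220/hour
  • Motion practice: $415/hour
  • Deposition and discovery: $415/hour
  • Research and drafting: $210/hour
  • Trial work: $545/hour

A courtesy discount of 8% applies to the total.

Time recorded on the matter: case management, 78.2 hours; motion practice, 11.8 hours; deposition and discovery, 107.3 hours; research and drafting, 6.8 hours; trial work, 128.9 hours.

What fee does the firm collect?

Case management: 78.2 × $220 = $17,204.00
Motion practice: 11.8 × $415 = $4,897.00
Deposition and discovery: 107.3 × $415 = $44,529.50
Research and drafting: 6.8 × $210 = $1,428.00
Trial work: 128.9 × $545 = $70,250.50
Subtotal: $138,309.00
Less 8% discount: −$11,064.72
Total: $138,309.00 − $11,064.72 = $127,244.28

$127,244.28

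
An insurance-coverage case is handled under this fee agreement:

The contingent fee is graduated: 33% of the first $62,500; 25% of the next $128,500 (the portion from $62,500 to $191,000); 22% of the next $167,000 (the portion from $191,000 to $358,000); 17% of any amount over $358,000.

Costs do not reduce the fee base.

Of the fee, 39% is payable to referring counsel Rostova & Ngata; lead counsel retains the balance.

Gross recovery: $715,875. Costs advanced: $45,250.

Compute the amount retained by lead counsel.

$91,700.54

Fee base is the gross recovery, $715,875; costs are reimbursed separately.
First $62,500 at 33% = $20,625.00
Next $128,500 at 25% = $32,125.00
Next $167,000 at 22% = $36,740.00
Remaining $357,875 at 17% = $60,838.75
Fee: $20,625.00 + $32,125.00 + $36,740.00 + $60,838.75 = $150,328.75
Referral share: 39% of $150,328.75 = $58,628.21; lead counsel retains $150,328.75 − $58,628.21 = $91,700.54.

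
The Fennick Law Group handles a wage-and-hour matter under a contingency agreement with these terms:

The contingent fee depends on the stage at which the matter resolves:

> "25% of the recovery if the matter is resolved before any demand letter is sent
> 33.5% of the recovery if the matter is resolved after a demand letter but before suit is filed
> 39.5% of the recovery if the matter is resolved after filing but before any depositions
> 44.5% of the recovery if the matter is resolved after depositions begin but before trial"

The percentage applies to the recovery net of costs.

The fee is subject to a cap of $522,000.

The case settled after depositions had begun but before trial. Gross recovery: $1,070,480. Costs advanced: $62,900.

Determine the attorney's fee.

Fee base (net of costs): $1,070,480 − $62,900 = $1,007,580
The matter settled after depositions had begun but before trial, so the 44.5% rate applies.
$1,007,580 × 44.5% = $448,373.10
$448,373.10 is under the $522,000 cap.

$448,373.10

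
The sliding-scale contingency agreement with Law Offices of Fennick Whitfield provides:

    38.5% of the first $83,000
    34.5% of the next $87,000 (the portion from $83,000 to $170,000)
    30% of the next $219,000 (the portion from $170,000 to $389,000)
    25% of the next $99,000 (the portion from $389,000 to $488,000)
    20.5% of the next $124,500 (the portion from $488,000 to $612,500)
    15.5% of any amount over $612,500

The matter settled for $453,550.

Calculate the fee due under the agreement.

$143,807.50

First $83,000 at 38.5% = $31,955.00
Next $87,000 at 34.5% = $30,015.00
Next $219,000 at 30% = $65,700.00
Remaining $64,550 at 25% = $16,137.50
Fee: $31,955.00 + $30,015.00 + $65,700.00 + $16,137.50 = $143,807.50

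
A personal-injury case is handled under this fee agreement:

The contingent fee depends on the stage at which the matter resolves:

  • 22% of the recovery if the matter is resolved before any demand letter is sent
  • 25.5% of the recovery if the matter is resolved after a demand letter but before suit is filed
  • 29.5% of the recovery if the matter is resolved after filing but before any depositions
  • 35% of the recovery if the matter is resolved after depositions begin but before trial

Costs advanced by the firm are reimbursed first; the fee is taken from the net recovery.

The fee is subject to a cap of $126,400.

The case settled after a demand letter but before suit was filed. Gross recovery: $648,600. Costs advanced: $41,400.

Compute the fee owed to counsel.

$126,400.00

Fee base (net of costs): $648,600 − $41,400 = $607,200
The matter settled after a demand letter but before suit was filed, so the 25.5% rate applies.
$607,200 × 25.5% = $154,836.00
$154,836.00 exceeds the $126,400 cap, so the fee is capped at $126,400.00.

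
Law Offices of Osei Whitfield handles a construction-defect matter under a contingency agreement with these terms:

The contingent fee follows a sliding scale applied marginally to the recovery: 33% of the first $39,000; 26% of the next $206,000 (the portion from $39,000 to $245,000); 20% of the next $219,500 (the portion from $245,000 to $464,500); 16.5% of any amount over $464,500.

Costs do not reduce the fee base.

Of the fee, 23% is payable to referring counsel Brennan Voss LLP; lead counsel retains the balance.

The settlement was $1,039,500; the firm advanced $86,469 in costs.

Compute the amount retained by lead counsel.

Fee base is the gross recovery, $1,039,500; costs are reimbursed separately.
First $39,000 at 33% = $12,870.00
Next $206,000 at 26% = $53,560.00
Next $219,500 at 20% = $43,900.00
Remaining $575,000 at 16.5% = $94,875.00
Fee: $12,870.00 + $53,560.00 + $43,900.00 + $94,875.00 = $205,205.00
Referral share: 23% of $205,205.00 = $47,197.15; lead counsel retains $205,205.00 − $47,197.15 = $158,007.85.

$158,007.85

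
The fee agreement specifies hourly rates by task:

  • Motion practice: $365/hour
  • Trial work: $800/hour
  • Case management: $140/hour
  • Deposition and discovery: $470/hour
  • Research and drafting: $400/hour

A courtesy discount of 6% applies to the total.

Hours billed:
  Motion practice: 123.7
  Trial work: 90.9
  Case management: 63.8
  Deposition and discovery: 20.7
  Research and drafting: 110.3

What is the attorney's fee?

Motion practice: 123.7 × $365 = $45,150.50
Trial work: 90.9 × $800 = $72,720.00
Case management: 63.8 × $140 = $8,932.00
Deposition and discovery: 20.7 × $470 = $9,729.00
Research and drafting: 110.3 × $400 = $44,120.00
Subtotal: $180,651.50
Less 6% discount: −$10,839.09
Total: $180,651.50 − $10,839.09 = $169,812.41

$169,812.41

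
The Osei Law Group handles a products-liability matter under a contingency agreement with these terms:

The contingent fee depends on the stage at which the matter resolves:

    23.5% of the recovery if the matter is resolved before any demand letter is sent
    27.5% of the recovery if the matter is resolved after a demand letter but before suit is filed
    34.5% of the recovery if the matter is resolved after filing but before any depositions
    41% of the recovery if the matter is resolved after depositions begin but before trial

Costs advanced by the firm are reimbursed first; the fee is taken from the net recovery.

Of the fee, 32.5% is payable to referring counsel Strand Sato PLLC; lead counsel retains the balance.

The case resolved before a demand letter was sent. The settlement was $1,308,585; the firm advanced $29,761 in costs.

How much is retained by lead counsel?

Fee base (net of costs): $1,308,585 − $29,761 = $1,278,824
The matter resolved before a demand letter was sent, so the 23.5% rate applies.
$1,278,824 × 23.5% = $300,523.64
Referral share: 32.5% of $300,523.64 = $97,670.18; lead counsel retains $300,523.64 − $97,670.18 = $202,853.46.

$202,853.46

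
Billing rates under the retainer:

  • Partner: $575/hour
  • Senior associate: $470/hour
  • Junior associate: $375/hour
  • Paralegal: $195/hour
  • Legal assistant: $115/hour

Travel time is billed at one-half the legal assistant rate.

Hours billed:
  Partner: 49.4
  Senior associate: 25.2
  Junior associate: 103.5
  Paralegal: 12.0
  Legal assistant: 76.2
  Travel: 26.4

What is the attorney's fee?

Partner: 49.4 × $575 = $28,405.00
Senior associate: 25.2 × $470 = $11,844.00
Junior associate: 103.5 × $375 = $38,812.50
Paralegal: 12.0 × $195 = $2,340.00
Legal assistant: 76.2 × $115 = $8,763.00
Subtotal: $28,405.00 + $11,844.00 + $38,812.50 + $2,340.00 + $8,763.00 = $90,164.50
Travel: 26.4 × ($115 ÷ 2) = 26.4 × $57.50 = $1,518.00
Total: $90,164.50 + $1,518.00 = $91,682.50

$91,682.50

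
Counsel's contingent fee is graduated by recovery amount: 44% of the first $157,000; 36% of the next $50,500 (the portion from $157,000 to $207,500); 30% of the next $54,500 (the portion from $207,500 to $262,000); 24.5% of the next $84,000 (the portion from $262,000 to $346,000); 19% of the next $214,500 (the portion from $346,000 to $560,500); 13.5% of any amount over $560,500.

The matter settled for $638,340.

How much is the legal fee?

$175,453.40

First $157,000 at 44% = $69,080.00
Next $50,500 at 36% = $18,180.00
Next $54,500 at 30% = $16,350.00
Next $84,000 at 24.5% = $20,580.00
Next $214,500 at 19% = $40,755.00
Remaining $77,840 at 13.5% = $10,508.40
Fee: $69,080.00 + $18,180.00 + $16,350.00 + $20,580.00 + $40,755.00 + $10,508.40 = $175,453.40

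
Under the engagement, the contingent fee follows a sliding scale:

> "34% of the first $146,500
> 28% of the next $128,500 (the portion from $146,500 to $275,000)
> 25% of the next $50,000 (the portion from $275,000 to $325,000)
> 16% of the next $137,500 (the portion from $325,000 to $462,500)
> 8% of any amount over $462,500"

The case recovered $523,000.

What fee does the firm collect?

First $146,500 at 34% = $49,810.00
Next $128,500 at 28% = $35,980.00
Next $50,000 at 25% = $12,500.00
Next $137,500 at 16% = $22,000.00
Remaining $60,500 at 8% = $4,840.00
Fee: $49,810.00 + $35,980.00 + $12,500.00 + $22,000.00 + $4,840.00 = $125,130.00

$125,130.00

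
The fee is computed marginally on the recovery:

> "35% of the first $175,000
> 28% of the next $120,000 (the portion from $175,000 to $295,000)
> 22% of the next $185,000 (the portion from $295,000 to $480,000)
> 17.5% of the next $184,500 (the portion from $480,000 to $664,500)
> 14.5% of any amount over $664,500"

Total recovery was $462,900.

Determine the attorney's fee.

First $175,000 at 35% = $61,250.00
Next $120,000 at 28% = $33,600.00
Remaining $167,900 at 22% = $36,938.00
Fee: $61,250.00 + $33,600.00 + $36,938.00 = $131,788.00

$131,788.00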